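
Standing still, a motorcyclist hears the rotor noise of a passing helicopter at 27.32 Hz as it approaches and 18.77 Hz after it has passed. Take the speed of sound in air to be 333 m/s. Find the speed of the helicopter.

62 m/s

f₁/f₂ = (v + v_s)/(v − v_s), so v_s = v · (f₁ − f₂)/(f₁ + f₂).
v_s = 333 × (27.32 − 18.77)/(27.32 + 18.77) = 333 × 8.55/46.09 ≈ 62 m/s.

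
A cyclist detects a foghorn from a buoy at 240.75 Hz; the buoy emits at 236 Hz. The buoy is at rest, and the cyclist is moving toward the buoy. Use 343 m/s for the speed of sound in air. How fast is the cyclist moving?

f' = f · (v + v_o)/v ⇒ v_o = v · |f'/f − 1|.
v_o = 343 × |240.75/236 − 1| = 343 × 0.02013 ≈ 6.9 m/s.

6.9 m/s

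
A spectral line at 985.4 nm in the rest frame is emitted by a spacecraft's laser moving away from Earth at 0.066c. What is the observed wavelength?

Relativistic Doppler for wavelength: λ' = λ₀ · √((1 + β)/(1 − β)).
λ' = 985.4 × √(1.0660/0.9340) = 985.4 × 1.06833 ≈ 1052.7 nm.

1052.7 nm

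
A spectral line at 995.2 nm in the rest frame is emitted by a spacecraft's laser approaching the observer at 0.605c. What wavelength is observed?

493.7 nm

Relativistic Doppler for wavelength: λ' = λ₀ · √((1 − β)/(1 + β)).
λ' = 995.2 × √(0.3950/1.6050) = 995.2 × 0.49609 ≈ 493.7 nm.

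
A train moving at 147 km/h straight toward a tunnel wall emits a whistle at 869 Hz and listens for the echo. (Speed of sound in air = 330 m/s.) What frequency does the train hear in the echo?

1114 Hz

147 km/h = 40.83 m/s.
The tunnel wall receives the sound from a moving source: f₁ = f₀ · v/(v − v_e) = 869 × 330/289.17 ≈ 992 Hz.
On the return leg the train is a moving observer: f₂ = f₁ · (v + v_e)/v = 992 × 370.83/330 ≈ 1114 Hz.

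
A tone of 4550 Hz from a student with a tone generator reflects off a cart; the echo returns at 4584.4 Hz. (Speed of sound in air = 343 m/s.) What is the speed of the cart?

1.29 m/s

Double Doppler shift off a moving reflector: f₂ = f₀ · (v + u)/(v − u) (u > 0 toward emitter).
Rearranging, u = v · (f₂ − f₀)/(f₂ + f₀) = 343 × 34.4/9134.4 ≈ 1.29 m/s.
So the cart is moving at 1.29 m/s toward the emitter.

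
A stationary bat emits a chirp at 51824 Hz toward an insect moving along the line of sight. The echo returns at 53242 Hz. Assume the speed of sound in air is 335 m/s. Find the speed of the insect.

Double Doppler shift off a moving reflector: f₂ = f₀ · (v + u)/(v − u) (u > 0 toward emitter).
Rearranging, u = v · (f₂ − f₀)/(f₂ + f₀) = 335 × 1418/105066 ≈ 4.5 m/s.
So the insect is moving at 4.5 m/s toward the emitter.

4.5 m/s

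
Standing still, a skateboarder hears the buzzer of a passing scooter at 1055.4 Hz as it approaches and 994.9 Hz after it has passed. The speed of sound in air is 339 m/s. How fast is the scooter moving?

f₁/f₂ = (v + v_s)/(v − v_s), so v_s = v · (f₁ − f₂)/(f₁ + f₂).
v_s = 339 × (1055.4 − 994.9)/(1055.4 + 994.9) = 339 × 60.5/2050.3 ≈ 10.0 m/s.

10.0 m/s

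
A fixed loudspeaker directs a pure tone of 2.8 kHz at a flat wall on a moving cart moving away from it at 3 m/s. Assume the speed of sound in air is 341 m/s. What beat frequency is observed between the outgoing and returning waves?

48.8 Hz

At the flat wall on a moving cart (a moving observer), f₁ = f₀ · (v − u)/v = 2.8 × 338/341 ≈ 2.7754 kHz.
The reflection then acts as a moving source: f₂ = f₁ · v/(v + u) ≈ 2.7512 kHz.
Equivalently f₂ = f₀ · (v − u)/(v + u).
Beat frequency (with f₀ = 2800 Hz): |f₂ − f₀| = 2u·f₀/(v + u) = 2 × 3 × 2800/344 ≈ 48.8 Hz.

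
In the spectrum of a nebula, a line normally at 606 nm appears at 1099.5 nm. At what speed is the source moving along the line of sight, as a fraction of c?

λ'/λ₀ = 1.8144 > 1 (redshift), so the source is receding.
λ'/λ₀ = √((1 + β)/(1 − β)) for a receding source ⇒ β = (r² − 1)/(r² + 1) with r = λ'/λ₀.
β = (3.2919 − 1)/(3.2919 + 1) ≈ 0.534.

0.534c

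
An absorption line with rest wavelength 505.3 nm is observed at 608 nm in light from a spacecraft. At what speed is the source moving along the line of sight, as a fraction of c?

0.183c

λ'/λ₀ = 1.2032 > 1 (redshift), so the source is receding.
λ'/λ₀ = √((1 + β)/(1 − β)) for a receding source ⇒ β = (r² − 1)/(r² + 1) with r = λ'/λ₀.
β = (1.4478 − 1)/(1.4478 + 1) ≈ 0.183.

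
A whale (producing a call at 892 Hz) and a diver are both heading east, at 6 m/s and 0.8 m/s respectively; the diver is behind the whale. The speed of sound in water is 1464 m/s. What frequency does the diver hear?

The diver is behind, so the whale is moving away from it while the diver is moving toward the whale.
General Doppler shift: f' = f · (v + v_o)/(v + v_s).
f' = 892 × (1464 + 0.8)/(1464 + 6) = 892 × 1464.8/1470 ≈ 889 Hz.

889 Hz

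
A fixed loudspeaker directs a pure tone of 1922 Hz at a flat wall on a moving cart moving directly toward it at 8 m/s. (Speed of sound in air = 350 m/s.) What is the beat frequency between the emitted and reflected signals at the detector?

90 Hz

The flat wall on a moving cart first receives the wave as a moving observer: f₁ = f₀ · (v + u)/v = 1922 × (350 + 8)/350 ≈ 1965.9 Hz.
On reflection it acts as a source moving toward the stationary detector: f₂ = f₁ · v/(v − u) = 1965.9 × 350/342 ≈ 2011.9 Hz.
Equivalently f₂ = f₀ · (v + u)/(v − u).
Beat frequency: |f₂ − f₀| = 2u·f₀/(v − u) = 2 × 8 × 1922/342 ≈ 90 Hz.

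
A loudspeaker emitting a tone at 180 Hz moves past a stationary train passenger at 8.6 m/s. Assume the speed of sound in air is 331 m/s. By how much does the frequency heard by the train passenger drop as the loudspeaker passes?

Approaching: f₁ = f · v/(v − v_s) = 180 × 331/322.4 ≈ 184.80 Hz.
Receding: f₂ = f · v/(v + v_s) = 180 × 331/339.6 ≈ 175.44 Hz.
Drop: f₁ − f₂ = 2f·v·v_s/(v² − v_s²) = 2 × 180 × 331 × 8.6/(331² − 8.6²) ≈ 9.36 Hz.

9.36 Hz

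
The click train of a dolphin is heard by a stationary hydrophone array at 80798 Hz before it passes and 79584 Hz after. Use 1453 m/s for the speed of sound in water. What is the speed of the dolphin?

11.0 m/s

f₁/f₂ = (v + v_s)/(v − v_s), so v_s = v · (f₁ − f₂)/(f₁ + f₂).
v_s = 1453 × (80798 − 79584)/(80798 + 79584) = 1453 × 1214/160382 ≈ 11.0 m/s.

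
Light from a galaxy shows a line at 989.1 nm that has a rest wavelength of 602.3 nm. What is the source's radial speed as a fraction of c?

λ'/λ₀ = 1.6422 > 1 (redshift), so the source is receding.
λ'/λ₀ = √((1 + β)/(1 − β)) for a receding source ⇒ β = (r² − 1)/(r² + 1) with r = λ'/λ₀.
β = (2.6968 − 1)/(2.6968 + 1) ≈ 0.459.

0.459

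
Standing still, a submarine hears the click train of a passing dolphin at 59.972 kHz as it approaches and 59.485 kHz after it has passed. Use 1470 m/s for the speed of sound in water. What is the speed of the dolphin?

6.0 m/s

f₁/f₂ = (v + v_s)/(v − v_s), so v_s = v · (f₁ − f₂)/(f₁ + f₂).
v_s = 1470 × (59.972 − 59.485)/(59.972 + 59.485) = 1470 × 0.487/119.457 ≈ 6.0 m/s.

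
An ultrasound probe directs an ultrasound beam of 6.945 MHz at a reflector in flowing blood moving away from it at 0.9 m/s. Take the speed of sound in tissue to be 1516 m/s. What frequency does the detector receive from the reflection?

At the reflector in flowing blood (a moving observer), f₁ = f₀ · (v − u)/v = 6.945 × 1515.1/1516 ≈ 6.941 MHz.
On reflection it acts as a source moving away from the stationary detector: f₂ = f₁ · v/(v + u) = 6.941 × 1516/1516.9 ≈ 6.937 MHz.
Equivalently f₂ = f₀ · (v − u)/(v + u).

6.937 MHz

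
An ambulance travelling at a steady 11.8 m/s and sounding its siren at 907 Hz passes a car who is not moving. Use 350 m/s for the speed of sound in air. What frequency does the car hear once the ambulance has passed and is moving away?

877 Hz

Receding: f₂ = f · v/(v + v_s) = 907 × 350/361.8 ≈ 877 Hz.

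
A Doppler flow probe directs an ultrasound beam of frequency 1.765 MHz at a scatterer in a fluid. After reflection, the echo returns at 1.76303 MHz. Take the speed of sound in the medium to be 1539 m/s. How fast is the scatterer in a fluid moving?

Double Doppler shift off a moving reflector: f₂ = f₀ · (v + u)/(v − u) (u > 0 toward emitter).
Rearranging, u = v · (f₂ − f₀)/(f₂ + f₀) = 1539 × -0.00197/3.52803 ≈ -0.86 m/s.
So the scatterer in a fluid is moving at 0.86 m/s away from the emitter.

0.86 m/s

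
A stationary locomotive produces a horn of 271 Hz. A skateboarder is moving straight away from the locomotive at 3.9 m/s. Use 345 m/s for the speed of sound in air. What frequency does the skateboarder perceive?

Only the observer moves, away from the source, so f' = f · (v − v_o)/v.
f' = 271 × (345 − 3.9)/345 = 271 × 341.1/345 ≈ 268 Hz.

268 Hz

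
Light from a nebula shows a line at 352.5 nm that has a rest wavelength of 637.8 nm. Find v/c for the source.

λ'/λ₀ = 0.5527 < 1 (blueshift), so the source is approaching.
λ'/λ₀ = √((1 − β)/(1 + β)) for an approaching source ⇒ β = (1 − r²)/(1 + r²) with r = λ'/λ₀.
β = (1 − 0.3055)/(1 + 0.3055) ≈ 0.532.

0.532c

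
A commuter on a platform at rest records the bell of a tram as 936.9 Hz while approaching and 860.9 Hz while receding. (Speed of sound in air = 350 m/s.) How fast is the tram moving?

f₁/f₂ = (v + v_s)/(v − v_s), so v_s = v · (f₁ − f₂)/(f₁ + f₂).
v_s = 350 × (936.9 − 860.9)/(936.9 + 860.9) = 350 × 76.0/1797.8 ≈ 14.8 m/s.

14.8 m/s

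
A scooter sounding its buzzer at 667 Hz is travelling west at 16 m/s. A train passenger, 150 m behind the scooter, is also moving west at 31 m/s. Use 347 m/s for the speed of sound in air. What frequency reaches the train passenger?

695 Hz

The train passenger is behind, so the scooter is moving away from it while the train passenger is moving toward the scooter.
General Doppler shift: f' = f · (v + v_o)/(v + v_s).
f' = 667 × (347 + 31)/(347 + 16) = 667 × 378/363 ≈ 695 Hz.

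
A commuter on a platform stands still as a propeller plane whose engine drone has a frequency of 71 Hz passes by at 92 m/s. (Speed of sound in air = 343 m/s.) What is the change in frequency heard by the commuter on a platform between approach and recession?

41.0 Hz

Approaching: f₁ = f · v/(v − v_s) = 71 × 343/251 ≈ 97.0 Hz.
Receding: f₂ = f · v/(v + v_s) = 71 × 343/435 ≈ 56.0 Hz.
Drop: f₁ − f₂ = 2f·v·v_s/(v² − v_s²) = 2 × 71 × 343 × 92/(343² − 92²) ≈ 41.0 Hz.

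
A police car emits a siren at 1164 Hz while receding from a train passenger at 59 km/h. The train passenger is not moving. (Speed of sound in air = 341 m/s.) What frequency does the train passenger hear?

1111 Hz

59 km/h = 16.39 m/s.
Only the source moves, away from the listener, so f' = f · v/(v + v_s).
f' = 1164 × 341/(341 + 16.39) = 1164 × 341/357.4 ≈ 1111 Hz.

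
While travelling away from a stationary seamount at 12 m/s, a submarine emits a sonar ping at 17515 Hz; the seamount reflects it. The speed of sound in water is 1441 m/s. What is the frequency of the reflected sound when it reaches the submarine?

17226 Hz

The seamount receives the sound from a moving source: f₁ = f₀ · v/(v + v_e) = 17515 × 1441/1453 ≈ 17370 Hz.
On the return leg the submarine is a moving observer: f₂ = f₁ · (v − v_e)/v = 17370 × 1429/1441 ≈ 17226 Hz.
Equivalently f₂ = f₀ · (v − v_e)/(v + v_e).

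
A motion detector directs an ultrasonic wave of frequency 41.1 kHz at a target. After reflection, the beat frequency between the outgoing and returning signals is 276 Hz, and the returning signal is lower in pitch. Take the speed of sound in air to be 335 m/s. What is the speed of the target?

1.13 m/s

Double Doppler shift off a moving reflector: f₂ = f₀ · (v + u)/(v − u) (u > 0 toward emitter).
Returning signal is lower, so f₂ = f₀ − Δf = 41100 − 276 = 40824 Hz.
Rearranging, u = v · (f₂ − f₀)/(f₂ + f₀) = 335 × -276/81924 ≈ -1.13 m/s.
So the target is moving at 1.13 m/s away from the emitter.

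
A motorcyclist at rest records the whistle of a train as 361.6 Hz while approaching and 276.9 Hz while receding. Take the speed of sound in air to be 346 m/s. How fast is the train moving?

f₁/f₂ = (v + v_s)/(v − v_s), so v_s = v · (f₁ − f₂)/(f₁ + f₂).
v_s = 346 × (361.6 − 276.9)/(361.6 + 276.9) = 346 × 84.7/638.5 ≈ 46 m/s.

46 m/s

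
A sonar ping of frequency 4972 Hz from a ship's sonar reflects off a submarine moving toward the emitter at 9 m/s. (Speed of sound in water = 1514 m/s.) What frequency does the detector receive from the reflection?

5031 Hz

At the submarine (a moving observer), f₁ = f₀ · (v + u)/v = 4972 × 1523/1514 ≈ 5002 Hz.
On reflection it acts as a source moving toward the stationary detector: f₂ = f₁ · v/(v − u) = 5002 × 1514/1505 ≈ 5031 Hz.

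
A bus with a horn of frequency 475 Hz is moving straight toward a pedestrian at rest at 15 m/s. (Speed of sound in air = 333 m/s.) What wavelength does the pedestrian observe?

With the source moving toward a stationary observer, f' = f · v/(v − v_s).
f' = 475 × 333/(333 − 15) ≈ 497 Hz.
λ' = v/f' = 333/497.406 ≈ 66.9 cm.

66.9 cm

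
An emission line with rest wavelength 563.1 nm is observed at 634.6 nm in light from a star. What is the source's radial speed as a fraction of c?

λ'/λ₀ = 1.1270 > 1 (redshift), so the source is receding.
λ'/λ₀ = √((1 + β)/(1 − β)) for a receding source ⇒ β = (r² − 1)/(r² + 1) with r = λ'/λ₀.
β = (1.2701 − 1)/(1.2701 + 1) ≈ 0.119.

0.119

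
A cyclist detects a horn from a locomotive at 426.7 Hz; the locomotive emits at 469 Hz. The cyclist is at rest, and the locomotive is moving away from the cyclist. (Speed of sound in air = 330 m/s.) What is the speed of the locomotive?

33 m/s

f' = f · v/(v + v_s) ⇒ v_s = v · |1 − f/f'|.
v_s = 330 × |1 − 469/426.7| = 330 × 0.09913 ≈ 33 m/s.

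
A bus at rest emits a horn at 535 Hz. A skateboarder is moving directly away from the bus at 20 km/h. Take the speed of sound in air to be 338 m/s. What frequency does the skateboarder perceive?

526 Hz

20 km/h = 5.556 m/s.
Only the observer moves, away from the source, so f' = f · (v − v_o)/v.
f' = 535 × (338 − 5.556)/338 = 535 × 332.44/338 ≈ 526 Hz.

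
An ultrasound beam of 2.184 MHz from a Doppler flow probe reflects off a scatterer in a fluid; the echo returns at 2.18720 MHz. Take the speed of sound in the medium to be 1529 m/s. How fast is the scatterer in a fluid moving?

Double Doppler shift off a moving reflector: f₂ = f₀ · (v + u)/(v − u) (u > 0 toward emitter).
Rearranging, u = v · (f₂ − f₀)/(f₂ + f₀) = 1529 × 0.00320/4.37120 ≈ 1.12 m/s.
So the scatterer in a fluid is moving at 1.12 m/s toward the emitter.

1.12 m/s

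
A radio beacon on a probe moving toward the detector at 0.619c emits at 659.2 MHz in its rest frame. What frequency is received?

1358.9 MHz

Relativistic Doppler for frequency: f' = f₀ · √((1 + β)/(1 − β)).
f' = 659.2 × √(1.6190/0.3810) = 659.2 × 2.06139 ≈ 1358.9 MHz.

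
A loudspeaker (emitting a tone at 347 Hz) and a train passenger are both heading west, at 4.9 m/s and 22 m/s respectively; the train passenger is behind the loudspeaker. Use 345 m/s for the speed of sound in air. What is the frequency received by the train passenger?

364 Hz

The train passenger is behind, so the loudspeaker is moving away from it while the train passenger is moving toward the loudspeaker.
With source receding and observer approaching, f' = f · (v + v_o)/(v + v_s).
f' = 347 × (345 + 22)/(345 + 4.9) = 347 × 367/349.9 ≈ 364 Hz.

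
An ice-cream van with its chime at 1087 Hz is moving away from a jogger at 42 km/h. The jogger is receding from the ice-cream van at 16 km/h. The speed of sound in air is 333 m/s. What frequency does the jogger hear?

42 km/h = 11.67 m/s; 16 km/h = 4.444 m/s.
With source receding and observer receding, f' = f · (v − v_o)/(v + v_s).
f' = 1087 × (333 − 4.444)/(333 + 11.67) = 1087 × 328.56/344.67 ≈ 1036 Hz.

1036 Hz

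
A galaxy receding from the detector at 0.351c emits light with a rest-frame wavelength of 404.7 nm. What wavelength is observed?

583.9 nm

Relativistic Doppler for wavelength: λ' = λ₀ · √((1 + β)/(1 − β)).
λ' = 404.7 × √(1.3510/0.6490) = 404.7 × 1.44280 ≈ 583.9 nm.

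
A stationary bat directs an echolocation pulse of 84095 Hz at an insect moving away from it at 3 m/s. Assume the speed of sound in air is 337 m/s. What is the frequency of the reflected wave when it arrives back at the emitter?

82611 Hz

At the insect (a moving observer), f₁ = f₀ · (v − u)/v = 84095 × 334/337 ≈ 83346 Hz.
The reflection then acts as a moving source: f₂ = f₁ · v/(v + u) ≈ 82611 Hz.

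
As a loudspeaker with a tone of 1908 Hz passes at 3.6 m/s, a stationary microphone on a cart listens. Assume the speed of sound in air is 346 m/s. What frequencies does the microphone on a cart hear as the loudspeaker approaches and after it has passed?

Approaching: f₁ = f · v/(v − v_s) = 1908 × 346/342.4 ≈ 1928 Hz.
Receding: f₂ = f · v/(v + v_s) = 1908 × 346/349.6 ≈ 1888 Hz.

1928 Hz approaching; 1888 Hz receding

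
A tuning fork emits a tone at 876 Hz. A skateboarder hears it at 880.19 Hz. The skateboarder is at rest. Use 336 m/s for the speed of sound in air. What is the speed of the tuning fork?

1.60 m/s

f' > f, so the tuning fork is approaching.
f' = f · v/(v − v_s) ⇒ v_s = v · |1 − f/f'|.
v_s = 336 × |1 − 876/880.19| = 336 × 0.00476 ≈ 1.60 m/s.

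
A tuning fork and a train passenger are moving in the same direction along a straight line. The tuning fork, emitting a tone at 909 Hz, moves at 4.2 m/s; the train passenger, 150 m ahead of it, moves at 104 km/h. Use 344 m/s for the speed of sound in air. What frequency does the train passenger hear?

843 Hz

104 km/h = 28.89 m/s.
The train passenger is ahead, so the tuning fork is moving toward it while the train passenger is moving away from the tuning fork.
Both move, so f' = f · (v − v_o)/(v − v_s).
f' = 909 × (344 − 28.89)/(344 − 4.2) = 909 × 315.11/339.8 ≈ 843 Hz.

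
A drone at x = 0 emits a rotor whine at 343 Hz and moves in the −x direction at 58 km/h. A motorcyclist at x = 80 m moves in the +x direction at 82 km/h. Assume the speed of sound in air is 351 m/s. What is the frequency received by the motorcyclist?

58 km/h = 16.11 m/s; 82 km/h = 22.78 m/s.
The observer lies on the +x side, so the source is heading away from the observer and the observer is heading away from the source.
General Doppler shift: f' = f · (v − v_o)/(v + v_s).
f' = 343 × (351 − 22.78)/(351 + 16.11) = 343 × 328.22/367.11 ≈ 307 Hz.

307 Hz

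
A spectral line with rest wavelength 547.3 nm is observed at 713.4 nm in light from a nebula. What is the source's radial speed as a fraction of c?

λ'/λ₀ = 1.3035 > 1 (redshift), so the source is receding.
λ'/λ₀ = √((1 + β)/(1 − β)) for a receding source ⇒ β = (r² − 1)/(r² + 1) with r = λ'/λ₀.
β = (1.6991 − 1)/(1.6991 + 1) ≈ 0.259.

0.259c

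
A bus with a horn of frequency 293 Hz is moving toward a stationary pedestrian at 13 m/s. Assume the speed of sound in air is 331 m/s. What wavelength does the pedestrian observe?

1.09 m

With the source moving toward a stationary observer, f' = f · v/(v − v_s).
f' = 293 × 331/(331 − 13) ≈ 305 Hz.
λ' = v/f' = 331/304.978 ≈ 1.09 m.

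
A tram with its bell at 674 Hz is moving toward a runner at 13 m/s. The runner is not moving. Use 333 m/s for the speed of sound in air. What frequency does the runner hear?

701 Hz

With the source moving toward a stationary observer, f' = f · v/(v − v_s).
f' = 674 × 333/(333 − 13) = 674 × 333/320 ≈ 701 Hz.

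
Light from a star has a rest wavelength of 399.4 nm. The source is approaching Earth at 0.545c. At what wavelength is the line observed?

216.7 nm

Relativistic Doppler for wavelength: λ' = λ₀ · √((1 − β)/(1 + β)).
λ' = 399.4 × √(0.4550/1.5450) = 399.4 × 0.54268 ≈ 216.7 nm.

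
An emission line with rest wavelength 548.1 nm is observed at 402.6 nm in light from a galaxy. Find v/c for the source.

λ'/λ₀ = 0.7345 < 1 (blueshift), so the source is approaching.
λ'/λ₀ = √((1 − β)/(1 + β)) for an approaching source ⇒ β = (1 − r²)/(1 + r²) with r = λ'/λ₀.
β = (1 − 0.5395)/(1 + 0.5395) ≈ 0.299.

0.299c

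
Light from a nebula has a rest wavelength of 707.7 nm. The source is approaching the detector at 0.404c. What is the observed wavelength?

461.1 nm

Relativistic Doppler for wavelength: λ' = λ₀ · √((1 − β)/(1 + β)).
λ' = 707.7 × √(0.5960/1.4040) = 707.7 × 0.65154 ≈ 461.1 nm.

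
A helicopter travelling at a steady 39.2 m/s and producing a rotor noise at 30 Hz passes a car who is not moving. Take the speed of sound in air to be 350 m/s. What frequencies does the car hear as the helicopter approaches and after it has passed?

33.8 Hz approaching; 27.0 Hz receding

Approaching: f₁ = f · v/(v − v_s) = 30 × 350/310.8 ≈ 33.8 Hz.
Receding: f₂ = f · v/(v + v_s) = 30 × 350/389.2 ≈ 27.0 Hz.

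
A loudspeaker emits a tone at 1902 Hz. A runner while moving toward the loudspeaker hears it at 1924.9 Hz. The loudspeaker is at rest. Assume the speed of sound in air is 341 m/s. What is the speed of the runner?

f' = f · (v + v_o)/v ⇒ v_o = v · |f'/f − 1|.
v_o = 341 × |1924.9/1902 − 1| = 341 × 0.01204 ≈ 4.1 m/s.

4.1 m/s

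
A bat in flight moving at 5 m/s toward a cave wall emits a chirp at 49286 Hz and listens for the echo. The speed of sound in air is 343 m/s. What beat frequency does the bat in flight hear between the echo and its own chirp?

The cave wall receives the sound from a moving source: f₁ = f₀ · v/(v − v_e) = 49286 × 343/338 ≈ 50015 Hz.
On the return leg the bat in flight is a moving observer: f₂ = f₁ · (v + v_e)/v = 50015 × 348/343 ≈ 50744 Hz.
Equivalently f₂ = f₀ · (v + v_e)/(v − v_e).
Beat against the emitted tone: |f₂ − f₀| = 2v_e·f₀/(v − v_e) = 2 × 5 × 49286/338 ≈ 1458 Hz.

1458 Hz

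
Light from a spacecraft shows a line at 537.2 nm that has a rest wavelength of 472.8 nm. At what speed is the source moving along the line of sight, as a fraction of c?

0.127

λ'/λ₀ = 1.1362 > 1 (redshift), so the source is receding.
λ'/λ₀ = √((1 + β)/(1 − β)) for a receding source ⇒ β = (r² − 1)/(r² + 1) with r = λ'/λ₀.
β = (1.2910 − 1)/(1.2910 + 1) ≈ 0.127.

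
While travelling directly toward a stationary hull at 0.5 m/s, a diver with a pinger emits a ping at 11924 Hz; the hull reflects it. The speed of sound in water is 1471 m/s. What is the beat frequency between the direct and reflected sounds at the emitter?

The hull receives the sound from a moving source: f₁ = f₀ · v/(v − v_e) = 11924 × 1471/1470.5 ≈ 11928.05 Hz.
On the return leg the diver with a pinger is a moving observer: f₂ = f₁ · (v + v_e)/v = 11928.05 × 1471.5/1471 ≈ 11932.11 Hz.
Equivalently f₂ = f₀ · (v + v_e)/(v − v_e).
Beat against the emitted tone: |f₂ − f₀| = 2v_e·f₀/(v − v_e) = 2 × 0.5 × 11924/1470.5 ≈ 8.1 Hz.

8.1 Hz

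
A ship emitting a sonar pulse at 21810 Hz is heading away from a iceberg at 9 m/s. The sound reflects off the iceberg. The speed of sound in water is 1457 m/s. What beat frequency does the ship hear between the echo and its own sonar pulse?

268 Hz

The iceberg receives the sound from a moving source: f₁ = f₀ · v/(v + v_e) = 21810 × 1457/1466 ≈ 21676 Hz.
On the return leg the ship is a moving observer: f₂ = f₁ · (v − v_e)/v = 21676 × 1448/1457 ≈ 21542 Hz.
Equivalently f₂ = f₀ · (v − v_e)/(v + v_e).
Beat against the emitted tone: |f₂ − f₀| = 2v_e·f₀/(v + v_e) = 2 × 9 × 21810/1466 ≈ 268 Hz.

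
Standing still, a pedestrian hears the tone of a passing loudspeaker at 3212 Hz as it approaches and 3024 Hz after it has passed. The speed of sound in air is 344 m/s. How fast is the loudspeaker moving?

f₁/f₂ = (v + v_s)/(v − v_s), so v_s = v · (f₁ − f₂)/(f₁ + f₂).
v_s = 344 × (3212 − 3024)/(3212 + 3024) = 344 × 188/6236 ≈ 10.4 m/s.

10.4 m/s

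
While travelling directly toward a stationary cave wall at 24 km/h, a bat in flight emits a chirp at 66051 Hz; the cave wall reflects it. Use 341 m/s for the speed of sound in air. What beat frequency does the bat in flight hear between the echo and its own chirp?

24 km/h = 6.667 m/s.
The cave wall receives the sound from a moving source: f₁ = f₀ · v/(v − v_e) = 66051 × 341/334.33 ≈ 67368 Hz.
On the return leg the bat in flight is a moving observer: f₂ = f₁ · (v + v_e)/v = 67368 × 347.67/341 ≈ 68685 Hz.
Equivalently f₂ = f₀ · (v + v_e)/(v − v_e).
Beat against the emitted tone: |f₂ − f₀| = 2v_e·f₀/(v − v_e) = 2 × 6.667 × 66051/334.33 ≈ 2634 Hz.

2634 Hz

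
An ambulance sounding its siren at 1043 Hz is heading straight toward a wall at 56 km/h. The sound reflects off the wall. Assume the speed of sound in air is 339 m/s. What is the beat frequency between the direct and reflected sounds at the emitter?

56 km/h = 15.56 m/s.
The wall receives the sound from a moving source: f₁ = f₀ · v/(v − v_e) = 1043 × 339/323.44 ≈ 1093.2 Hz.
On the return leg the ambulance is a moving observer: f₂ = f₁ · (v + v_e)/v = 1093.2 × 354.56/339 ≈ 1143.3 Hz.
Equivalently f₂ = f₀ · (v + v_e)/(v − v_e).
Beat against the emitted tone: |f₂ − f₀| = 2v_e·f₀/(v − v_e) = 2 × 15.56 × 1043/323.44 ≈ 100 Hz.

100 Hz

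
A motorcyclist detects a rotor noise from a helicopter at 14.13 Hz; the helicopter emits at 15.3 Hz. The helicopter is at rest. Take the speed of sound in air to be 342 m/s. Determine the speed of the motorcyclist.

26 m/s

f' < f, so the motorcyclist is receding.
f' = f · (v − v_o)/v ⇒ v_o = v · |f'/f − 1|.
v_o = 342 × |14.13/15.3 − 1| = 342 × 0.07647 ≈ 26 m/s.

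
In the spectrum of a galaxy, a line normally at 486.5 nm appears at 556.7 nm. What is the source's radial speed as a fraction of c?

0.134c

λ'/λ₀ = 1.1443 > 1 (redshift), so the source is receding.
λ'/λ₀ = √((1 + β)/(1 − β)) for a receding source ⇒ β = (r² − 1)/(r² + 1) with r = λ'/λ₀.
β = (1.3094 − 1)/(1.3094 + 1) ≈ 0.134.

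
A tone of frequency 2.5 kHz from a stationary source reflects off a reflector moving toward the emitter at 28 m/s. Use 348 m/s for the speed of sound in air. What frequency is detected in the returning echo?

2.94 kHz

The reflector first receives the wave as a moving observer: f₁ = f₀ · (v + u)/v = 2.5 × (348 + 28)/348 ≈ 2.70 kHz.
On reflection it acts as a source moving toward the stationary detector: f₂ = f₁ · v/(v − u) = 2.70 × 348/320 ≈ 2.94 kHz.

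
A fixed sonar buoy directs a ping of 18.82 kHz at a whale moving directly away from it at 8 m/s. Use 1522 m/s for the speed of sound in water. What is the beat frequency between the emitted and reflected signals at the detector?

197 Hz

At the whale (a moving observer), f₁ = f₀ · (v − u)/v = 18.82 × 1514/1522 ≈ 18.7211 kHz.
On reflection it acts as a source moving away from the stationary detector: f₂ = f₁ · v/(v + u) = 18.7211 × 1522/1530 ≈ 18.6232 kHz.
Beat frequency (with f₀ = 18820 Hz): |f₂ − f₀| = 2u·f₀/(v + u) = 2 × 8 × 18820/1530 ≈ 197 Hz.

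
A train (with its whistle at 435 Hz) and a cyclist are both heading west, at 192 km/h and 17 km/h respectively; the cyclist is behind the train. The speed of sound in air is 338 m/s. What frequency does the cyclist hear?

192 km/h = 53.33 m/s; 17 km/h = 4.722 m/s.
The cyclist is behind, so the train is moving away from it while the cyclist is moving toward the train.
General Doppler shift: f' = f · (v + v_o)/(v + v_s).
f' = 435 × (338 + 4.722)/(338 + 53.33) = 435 × 342.72/391.33 ≈ 381 Hz.

381 Hz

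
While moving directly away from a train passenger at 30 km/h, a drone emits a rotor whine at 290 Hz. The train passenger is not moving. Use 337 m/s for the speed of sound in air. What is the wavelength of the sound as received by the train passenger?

1.19 m

30 km/h = 8.333 m/s.
Moving source, stationary observer: f' = f · v/(v + v_s) since the source is receding.
f' = 290 × 337/(337 + 8.333) ≈ 283 Hz.
λ' = v/f' = 337/283.002 ≈ 1.19 m.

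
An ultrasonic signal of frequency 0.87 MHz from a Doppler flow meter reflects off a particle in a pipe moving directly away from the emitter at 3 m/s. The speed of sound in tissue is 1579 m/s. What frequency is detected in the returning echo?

0.8667 MHz

The particle in a pipe first receives the wave as a moving observer: f₁ = f₀ · (v − u)/v = 0.87 × (1579 − 3)/1579 ≈ 0.8683 MHz.
On reflection it acts as a source moving away from the stationary detector: f₂ = f₁ · v/(v + u) = 0.8683 × 1579/1582 ≈ 0.8667 MHz.
Equivalently f₂ = f₀ · (v − u)/(v + u).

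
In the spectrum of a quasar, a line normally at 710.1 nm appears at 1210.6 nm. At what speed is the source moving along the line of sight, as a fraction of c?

0.488

λ'/λ₀ = 1.7048 > 1 (redshift), so the source is receding.
λ'/λ₀ = √((1 + β)/(1 − β)) for a receding source ⇒ β = (r² − 1)/(r² + 1) with r = λ'/λ₀.
β = (2.9064 − 1)/(2.9064 + 1) ≈ 0.488.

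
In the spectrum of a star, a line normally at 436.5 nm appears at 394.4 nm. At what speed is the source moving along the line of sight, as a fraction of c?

λ'/λ₀ = 0.9036 < 1 (blueshift), so the source is approaching.
λ'/λ₀ = √((1 − β)/(1 + β)) for an approaching source ⇒ β = (1 − r²)/(1 + r²) with r = λ'/λ₀.
β = (1 − 0.8164)/(1 + 0.8164) ≈ 0.101.

0.101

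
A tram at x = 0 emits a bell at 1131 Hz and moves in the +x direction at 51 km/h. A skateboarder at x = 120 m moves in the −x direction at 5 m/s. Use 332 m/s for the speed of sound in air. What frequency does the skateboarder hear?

1199 Hz

51 km/h = 14.17 m/s.
The observer lies on the +x side, so the source is heading toward the observer and the observer is heading toward the source.
Both move, so f' = f · (v + v_o)/(v − v_s).
f' = 1131 × (332 + 5)/(332 − 14.17) = 1131 × 337/317.83 ≈ 1199 Hz.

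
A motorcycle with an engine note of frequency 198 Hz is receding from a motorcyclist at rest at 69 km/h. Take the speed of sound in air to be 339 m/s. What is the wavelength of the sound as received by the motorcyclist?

69 km/h = 19.17 m/s.
Only the source moves, away from the listener, so f' = f · v/(v + v_s).
f' = 198 × 339/(339 + 19.17) ≈ 187 Hz.
λ' = v/f' = 339/187.404 ≈ 1.81 m.

1.81 m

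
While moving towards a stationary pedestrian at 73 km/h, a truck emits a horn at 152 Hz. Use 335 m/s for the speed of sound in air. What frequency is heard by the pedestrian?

73 km/h = 20.28 m/s.
Only the source moves, toward the listener, so f' = f · v/(v − v_s).
f' = 152 × 335/(335 − 20.28) = 152 × 335/314.7 ≈ 162 Hz.

162 Hz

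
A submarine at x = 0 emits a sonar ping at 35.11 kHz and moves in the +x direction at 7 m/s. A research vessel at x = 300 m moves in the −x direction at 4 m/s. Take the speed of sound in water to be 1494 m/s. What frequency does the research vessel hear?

35.4 kHz

The observer lies on the +x side, so the source is heading toward the observer and the observer is heading toward the source.
With source approaching and observer approaching, f' = f · (v + v_o)/(v − v_s).
f' = 35.11 × (1494 + 4)/(1494 − 7) = 35.11 × 1498/1487 ≈ 35.4 kHz.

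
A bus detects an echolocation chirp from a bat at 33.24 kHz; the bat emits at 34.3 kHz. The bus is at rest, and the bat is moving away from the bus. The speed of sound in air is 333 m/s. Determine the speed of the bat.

10.6 m/s

f' = f · v/(v + v_s) ⇒ v_s = v · |1 − f/f'|.
v_s = 333 × |1 − 34.3/33.24| = 333 × 0.03189 ≈ 10.6 m/s.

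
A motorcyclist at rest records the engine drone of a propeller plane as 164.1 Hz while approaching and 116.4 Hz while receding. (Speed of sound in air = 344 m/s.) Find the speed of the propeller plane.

58 m/s

f₁/f₂ = (v + v_s)/(v − v_s), so v_s = v · (f₁ − f₂)/(f₁ + f₂).
v_s = 344 × (164.1 − 116.4)/(164.1 + 116.4) = 344 × 47.7/280.5 ≈ 58 m/s.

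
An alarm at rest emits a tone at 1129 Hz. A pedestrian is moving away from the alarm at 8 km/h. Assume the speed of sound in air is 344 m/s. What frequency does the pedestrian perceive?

1122 Hz

8 km/h = 2.222 m/s.
Only the observer moves, away from the source, so f' = f · (v − v_o)/v.
f' = 1129 × (344 − 2.222)/344 = 1129 × 341.78/344 ≈ 1122 Hz.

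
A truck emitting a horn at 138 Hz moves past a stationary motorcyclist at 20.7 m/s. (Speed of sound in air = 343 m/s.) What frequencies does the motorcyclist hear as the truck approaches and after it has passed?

147 Hz approaching; 130 Hz receding

Approaching: f₁ = f · v/(v − v_s) = 138 × 343/322.3 ≈ 147 Hz.
Receding: f₂ = f · v/(v + v_s) = 138 × 343/363.7 ≈ 130 Hz.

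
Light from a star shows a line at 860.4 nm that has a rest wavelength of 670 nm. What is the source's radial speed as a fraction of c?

λ'/λ₀ = 1.2842 > 1 (redshift), so the source is receding.
λ'/λ₀ = √((1 + β)/(1 − β)) for a receding source ⇒ β = (r² − 1)/(r² + 1) with r = λ'/λ₀.
β = (1.6491 − 1)/(1.6491 + 1) ≈ 0.245.

0.245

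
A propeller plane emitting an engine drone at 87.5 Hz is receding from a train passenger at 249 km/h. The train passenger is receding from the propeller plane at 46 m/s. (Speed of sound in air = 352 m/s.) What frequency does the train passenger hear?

64 Hz

249 km/h = 69.17 m/s.
General Doppler shift: f' = f · (v − v_o)/(v + v_s).
f' = 87.5 × (352 − 46)/(352 + 69.17) = 87.5 × 306/421.17 ≈ 64 Hz.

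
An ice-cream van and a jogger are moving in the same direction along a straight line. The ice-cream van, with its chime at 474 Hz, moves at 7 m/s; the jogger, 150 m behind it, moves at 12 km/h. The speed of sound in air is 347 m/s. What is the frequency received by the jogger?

469 Hz

12 km/h = 3.333 m/s.
The jogger is behind, so the ice-cream van is moving away from it while the jogger is moving toward the ice-cream van.
With source receding and observer approaching, f' = f · (v + v_o)/(v + v_s).
f' = 474 × (347 + 3.333)/(347 + 7) = 474 × 350.33/354 ≈ 469 Hz.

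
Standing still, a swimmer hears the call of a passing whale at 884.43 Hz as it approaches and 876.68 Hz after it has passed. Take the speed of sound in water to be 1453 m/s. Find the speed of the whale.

f₁/f₂ = (v + v_s)/(v − v_s), so v_s = v · (f₁ − f₂)/(f₁ + f₂).
v_s = 1453 × (884.43 − 876.68)/(884.43 + 876.68) = 1453 × 7.75/1761.11 ≈ 6.4 m/s.

6.4 m/s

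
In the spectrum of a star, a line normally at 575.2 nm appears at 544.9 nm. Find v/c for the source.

λ'/λ₀ = 0.9473 < 1 (blueshift), so the source is approaching.
λ'/λ₀ = √((1 − β)/(1 + β)) for an approaching source ⇒ β = (1 − r²)/(1 + r²) with r = λ'/λ₀.
β = (1 − 0.8974)/(1 + 0.8974) ≈ 0.054.

0.054c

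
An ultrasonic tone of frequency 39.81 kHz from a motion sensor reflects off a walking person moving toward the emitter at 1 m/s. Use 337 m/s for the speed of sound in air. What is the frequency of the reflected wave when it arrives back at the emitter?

40.0 kHz

At the walking person (a moving observer), f₁ = f₀ · (v + u)/v = 39.81 × 338/337 ≈ 39.9 kHz.
The reflection then acts as a moving source: f₂ = f₁ · v/(v − u) ≈ 40.0 kHz.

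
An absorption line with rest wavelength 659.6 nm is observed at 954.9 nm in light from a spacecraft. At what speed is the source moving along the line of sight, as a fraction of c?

0.354c

λ'/λ₀ = 1.4477 > 1 (redshift), so the source is receding.
λ'/λ₀ = √((1 + β)/(1 − β)) for a receding source ⇒ β = (r² − 1)/(r² + 1) with r = λ'/λ₀.
β = (2.0958 − 1)/(2.0958 + 1) ≈ 0.354.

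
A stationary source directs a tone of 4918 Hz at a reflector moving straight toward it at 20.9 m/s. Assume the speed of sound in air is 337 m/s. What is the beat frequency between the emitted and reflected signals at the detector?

The reflector first receives the wave as a moving observer: f₁ = f₀ · (v + u)/v = 4918 × (337 + 20.9)/337 ≈ 5223 Hz.
The reflection then acts as a moving source: f₂ = f₁ · v/(v − u) ≈ 5568 Hz.
Equivalently f₂ = f₀ · (v + u)/(v − u).
Beat frequency: |f₂ − f₀| = 2u·f₀/(v − u) = 2 × 20.9 × 4918/316.1 ≈ 650 Hz.

650 Hz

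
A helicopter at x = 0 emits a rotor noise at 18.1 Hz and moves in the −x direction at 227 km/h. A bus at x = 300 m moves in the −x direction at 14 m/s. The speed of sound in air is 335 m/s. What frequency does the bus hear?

15.9 Hz

227 km/h = 63.06 m/s.
The observer lies on the +x side, so the source is heading away from the observer and the observer is heading toward the source.
With source receding and observer approaching, f' = f · (v + v_o)/(v + v_s).
f' = 18.1 × (335 + 14)/(335 + 63.06) = 18.1 × 349/398.06 ≈ 15.9 Hz.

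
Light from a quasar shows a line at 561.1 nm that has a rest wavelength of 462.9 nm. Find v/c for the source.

λ'/λ₀ = 1.2121 > 1 (redshift), so the source is receding.
λ'/λ₀ = √((1 + β)/(1 − β)) for a receding source ⇒ β = (r² − 1)/(r² + 1) with r = λ'/λ₀.
β = (1.4693 − 1)/(1.4693 + 1) ≈ 0.190.

0.190c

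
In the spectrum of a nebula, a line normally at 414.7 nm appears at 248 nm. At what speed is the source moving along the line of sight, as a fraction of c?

λ'/λ₀ = 0.5980 < 1 (blueshift), so the source is approaching.
λ'/λ₀ = √((1 − β)/(1 + β)) for an approaching source ⇒ β = (1 − r²)/(1 + r²) with r = λ'/λ₀.
β = (1 − 0.3576)/(1 + 0.3576) ≈ 0.473.

0.473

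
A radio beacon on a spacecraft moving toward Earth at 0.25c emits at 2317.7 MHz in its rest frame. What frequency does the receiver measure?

2992.1 MHz

Relativistic Doppler for frequency: f' = f₀ · √((1 + β)/(1 − β)).
f' = 2317.7 × √(1.2500/0.7500) = 2317.7 × 1.29099 ≈ 2992.1 MHz.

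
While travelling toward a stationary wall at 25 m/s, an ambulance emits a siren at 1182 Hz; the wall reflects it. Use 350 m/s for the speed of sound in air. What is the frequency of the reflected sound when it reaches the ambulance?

1364 Hz

The wall receives the sound from a moving source: f₁ = f₀ · v/(v − v_e) = 1182 × 350/325 ≈ 1273 Hz.
On the return leg the ambulance is a moving observer: f₂ = f₁ · (v + v_e)/v = 1273 × 375/350 ≈ 1364 Hz.
Equivalently f₂ = f₀ · (v + v_e)/(v − v_e).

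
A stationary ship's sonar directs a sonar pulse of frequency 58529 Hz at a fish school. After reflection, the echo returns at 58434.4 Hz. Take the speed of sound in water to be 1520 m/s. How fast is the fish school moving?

Double Doppler shift off a moving reflector: f₂ = f₀ · (v + u)/(v − u) (u > 0 toward emitter).
Rearranging, u = v · (f₂ − f₀)/(f₂ + f₀) = 1520 × -94.6/116963.4 ≈ -1.23 m/s.
So the fish school is moving at 1.23 m/s away from the emitter.

1.23 m/s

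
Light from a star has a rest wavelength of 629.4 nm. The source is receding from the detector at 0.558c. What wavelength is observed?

1181.7 nm

Relativistic Doppler for wavelength: λ' = λ₀ · √((1 + β)/(1 − β)).
λ' = 629.4 × √(1.5580/0.4420) = 629.4 × 1.87747 ≈ 1181.7 nm.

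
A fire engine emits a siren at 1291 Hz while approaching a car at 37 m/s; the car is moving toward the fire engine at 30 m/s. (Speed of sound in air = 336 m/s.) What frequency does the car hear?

1580 Hz

Both move, so f' = f · (v + v_o)/(v − v_s).
f' = 1291 × (336 + 30)/(336 − 37) = 1291 × 366/299 ≈ 1580 Hz.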